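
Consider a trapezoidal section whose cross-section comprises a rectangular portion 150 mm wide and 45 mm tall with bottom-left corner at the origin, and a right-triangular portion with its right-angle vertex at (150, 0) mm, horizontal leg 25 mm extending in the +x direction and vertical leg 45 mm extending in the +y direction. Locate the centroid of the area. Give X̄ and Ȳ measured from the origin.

rectangular portion: A = 150 × 45 = 6750.00, centroid at (75.00, 22.50).
triangular portion: A = ½·25·45 = 562.50, centroid at (158.33, 15.00).
ΣA = 7312.50 mm², ΣAX̄ = 595312.50 mm³, ΣAȲ = 160312.50 mm³.
X̄ = 595312.50/7312.50 = 81.41 mm; Ȳ = 160312.50/7312.50 = 21.92 mm.

X̄ = 81.41 mm, Ȳ = 21.92 mm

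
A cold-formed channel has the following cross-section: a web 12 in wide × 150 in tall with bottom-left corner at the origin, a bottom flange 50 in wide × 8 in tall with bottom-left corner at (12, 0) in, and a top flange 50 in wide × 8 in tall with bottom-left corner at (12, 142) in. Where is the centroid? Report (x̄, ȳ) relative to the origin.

x̄ = 15.54 in, ȳ = 75.00 in

web: A = 12 × 150 = 1800.00, centroid at (6.00, 75.00).
bottom flange: A = 50 × 8 = 400.00, centroid at (37.00, 4.00).
top flange: A = 50 × 8 = 400.00, centroid at (37.00, 146.00).
ΣA = 2600.00 in², ΣAx̄ = 40400.00 in³, ΣAȳ = 195000.00 in³.
x̄ = 40400.00/2600.00 = 15.54 in; ȳ = 195000.00/2600.00 = 75.00 in.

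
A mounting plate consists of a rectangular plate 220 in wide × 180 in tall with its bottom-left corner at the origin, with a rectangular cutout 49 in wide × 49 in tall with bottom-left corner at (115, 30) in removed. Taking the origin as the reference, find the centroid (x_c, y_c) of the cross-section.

Part | A | x̄ᵢ | ȳᵢ | A·x̄ᵢ | A·ȳᵢ
plate | 39600.00 | 110.00 | 90.00 | 4356000.00 | 3564000.00
hole | -2401.00 | 139.50 | 54.50 | -334939.50 | -130854.50
Σ | 37199.00 |  |  | 4021060.50 | 3433145.50
x_c = 4021060.50 / 37199.00 = 108.10 in
y_c = 3433145.50 / 37199.00 = 92.29 in

x_c = 108.10 in, y_c = 92.29 in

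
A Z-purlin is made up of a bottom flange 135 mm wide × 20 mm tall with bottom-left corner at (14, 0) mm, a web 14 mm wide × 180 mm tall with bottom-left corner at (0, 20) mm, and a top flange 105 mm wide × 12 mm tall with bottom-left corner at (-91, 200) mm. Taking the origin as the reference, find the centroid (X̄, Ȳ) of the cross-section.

X̄ = 29.19 mm, Ȳ = 87.00 mm

bottom flange: A = 135 × 20 = 2700.00, centroid at (81.50, 10.00).
web: A = 14 × 180 = 2520.00, centroid at (7.00, 110.00).
top flange: A = 105 × 12 = 1260.00, centroid at (-38.50, 206.00).
ΣA = 6480.00 mm²
ΣAX̄ = (2700.00)(81.50) + (2520.00)(7.00) + (1260.00)(-38.50) = 189180.00 mm³
ΣAȲ = (2700.00)(10.00) + (2520.00)(110.00) + (1260.00)(206.00) = 563760.00 mm³
X̄ = 189180.00 / 6480.00 = 29.19 mm
Ȳ = 563760.00 / 6480.00 = 87.00 mm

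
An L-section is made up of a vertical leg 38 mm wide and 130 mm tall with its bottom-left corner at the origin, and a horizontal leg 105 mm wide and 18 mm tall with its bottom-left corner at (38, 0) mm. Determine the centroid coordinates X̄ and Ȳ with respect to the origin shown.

vertical leg: A = 38 × 130 = 4940.00, centroid at (19.00, 65.00).
horizontal leg: A = 105 × 18 = 1890.00, centroid at (90.50, 9.00).
ΣA = 6830.00 mm²
ΣAX̄ = (4940.00)(19.00) + (1890.00)(90.50) = 264905.00 mm³
ΣAȲ = (4940.00)(65.00) + (1890.00)(9.00) = 338110.00 mm³
X̄ = 264905.00 / 6830.00 = 38.79 mm
Ȳ = 338110.00 / 6830.00 = 49.50 mm

X̄ = 38.79 mm, Ȳ = 49.50 mm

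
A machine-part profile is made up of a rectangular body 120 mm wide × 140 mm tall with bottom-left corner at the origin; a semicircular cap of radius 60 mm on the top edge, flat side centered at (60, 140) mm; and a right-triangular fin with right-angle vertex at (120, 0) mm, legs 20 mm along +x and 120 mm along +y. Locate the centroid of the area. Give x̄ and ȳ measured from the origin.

x̄ = 63.38 mm, ȳ = 91.30 mm

rectangular body: A = 120 × 140 = 16800.00, centroid at (60.00, 70.00).
semicircular top: A = ½π·60² = 5654.87, centroid at (60.00, 165.46).
triangular fin: A = ½·20·120 = 1200.00, centroid at (126.67, 40.00).
ΣA = 23654.87 mm²
ΣAx̄ = (16800.00)(60.00) + (5654.87)(60.00) + (1200.00)(126.67) = 1499292.01 mm³
ΣAȳ = (16800.00)(70.00) + (5654.87)(165.46) + (1200.00)(40.00) = 2159681.35 mm³
x̄ = 1499292.01 / 23654.87 = 63.38 mm
ȳ = 2159681.35 / 23654.87 = 91.30 mm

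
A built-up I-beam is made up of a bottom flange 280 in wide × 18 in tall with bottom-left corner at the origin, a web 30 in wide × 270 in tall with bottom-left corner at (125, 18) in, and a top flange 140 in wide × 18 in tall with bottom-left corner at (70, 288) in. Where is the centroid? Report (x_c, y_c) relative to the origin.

bottom flange: A = 280 × 18 = 5040.00, centroid at (140.00, 9.00).
web: A = 30 × 270 = 8100.00, centroid at (140.00, 153.00).
top flange: A = 140 × 18 = 2520.00, centroid at (140.00, 297.00).
ΣA = 15660.00 in²
ΣAx_c = (5040.00)(140.00) + (8100.00)(140.00) + (2520.00)(140.00) = 2192400.00 in³
ΣAy_c = (5040.00)(9.00) + (8100.00)(153.00) + (2520.00)(297.00) = 2033100.00 in³
x_c = 2192400.00 / 15660.00 = 140.00 in
y_c = 2033100.00 / 15660.00 = 129.83 in

x_c = 140.00 in, y_c = 129.83 in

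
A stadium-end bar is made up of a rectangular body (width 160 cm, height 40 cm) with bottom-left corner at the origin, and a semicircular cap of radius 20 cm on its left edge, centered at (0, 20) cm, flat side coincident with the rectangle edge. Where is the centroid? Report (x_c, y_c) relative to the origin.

rectangular body: A = 160 × 40 = 6400.00, centroid at (80.00, 20.00).
semicircular end: A = ½π·20² = 628.32, centroid at (-8.49, 20.00).
ΣA = 7028.32 cm²
ΣAx_c = (6400.00)(80.00) + (628.32)(-8.49) = 506666.67 cm³
ΣAy_c = (6400.00)(20.00) + (628.32)(20.00) = 140566.37 cm³
x_c = 506666.67 / 7028.32 = 72.09 cm
y_c = 140566.37 / 7028.32 = 20.00 cm

x_c = 72.09 cm, y_c = 20.00 cm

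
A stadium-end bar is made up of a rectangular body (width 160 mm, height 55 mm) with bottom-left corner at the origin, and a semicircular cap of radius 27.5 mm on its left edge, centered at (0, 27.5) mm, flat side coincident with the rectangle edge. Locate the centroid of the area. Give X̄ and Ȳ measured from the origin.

X̄ = 69.10 mm, Ȳ = 27.50 mm

rectangular body: A = 160 × 55 = 8800.00, centroid at (80.00, 27.50).
semicircular end: A = ½π·27.5² = 1187.91, centroid at (-11.67, 27.50).
ΣA = 9987.91 mm², ΣAX̄ = 690135.42 mm³, ΣAȲ = 274667.65 mm³.
X̄ = 690135.42/9987.91 = 69.10 mm; Ȳ = 274667.65/9987.91 = 27.50 mm.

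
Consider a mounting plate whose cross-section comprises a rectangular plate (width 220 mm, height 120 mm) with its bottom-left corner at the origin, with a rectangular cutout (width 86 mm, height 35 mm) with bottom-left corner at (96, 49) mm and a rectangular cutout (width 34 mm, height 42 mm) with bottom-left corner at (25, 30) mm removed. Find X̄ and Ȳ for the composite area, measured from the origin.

plate: A = 220 × 120 = 26400.00, centroid at (110.00, 60.00).
hole 1: A = −(86 × 35) = -3010.00, centroid at (139.00, 66.50).
hole 2: A = −(34 × 42) = -1428.00, centroid at (42.00, 51.00).
ΣA = 21962.00 mm², ΣAX̄ = 2425634.00 mm³, ΣAȲ = 1311007.00 mm³.
X̄ = 2425634.00/21962.00 = 110.45 mm; Ȳ = 1311007.00/21962.00 = 59.69 mm.

X̄ = 110.45 mm, Ȳ = 59.69 mm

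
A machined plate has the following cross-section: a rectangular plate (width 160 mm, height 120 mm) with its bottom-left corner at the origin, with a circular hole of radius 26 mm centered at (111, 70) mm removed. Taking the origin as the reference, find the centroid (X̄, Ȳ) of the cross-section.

X̄ = 76.14 mm, Ȳ = 58.76 mm

plate: A = 160 × 120 = 19200.00, centroid at (80.00, 60.00).
hole: A = −π·26² = -2123.72, centroid at (111.00, 70.00).
ΣA = 17076.28 mm², ΣAX̄ = 1300267.45 mm³, ΣAȲ = 1003339.84 mm³.
X̄ = 1300267.45/17076.28 = 76.14 mm; Ȳ = 1003339.84/17076.28 = 58.76 mm.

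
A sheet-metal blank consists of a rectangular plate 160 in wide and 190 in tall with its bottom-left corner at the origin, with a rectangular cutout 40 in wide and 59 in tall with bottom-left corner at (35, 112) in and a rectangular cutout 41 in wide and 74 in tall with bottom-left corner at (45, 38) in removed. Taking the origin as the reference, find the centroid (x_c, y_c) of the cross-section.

x_c = 84.12 in, y_c = 93.04 in

plate: A = 160 × 190 = 30400.00, centroid at (80.00, 95.00).
hole 1: A = −(40 × 59) = -2360.00, centroid at (55.00, 141.50).
hole 2: A = −(41 × 74) = -3034.00, centroid at (65.50, 75.00).
ΣA = 25006.00 in², ΣAx_c = 2103473.00 in³, ΣAy_c = 2326510.00 in³.
x_c = 2103473.00/25006.00 = 84.12 in; y_c = 2326510.00/25006.00 = 93.04 in.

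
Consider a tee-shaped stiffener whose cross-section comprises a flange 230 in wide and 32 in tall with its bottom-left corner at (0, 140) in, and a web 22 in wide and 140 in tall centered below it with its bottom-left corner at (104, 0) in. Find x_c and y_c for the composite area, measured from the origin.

web: A = 22 × 140 = 3080.00, centroid at (115.00, 70.00).
flange: A = 230 × 32 = 7360.00, centroid at (115.00, 156.00).
ΣA = 10440.00 in², ΣAx_c = 1200600.00 in³, ΣAy_c = 1363760.00 in³.
x_c = 1200600.00/10440.00 = 115.00 in; y_c = 1363760.00/10440.00 = 130.63 in.

x_c = 115.00 in, y_c = 130.63 in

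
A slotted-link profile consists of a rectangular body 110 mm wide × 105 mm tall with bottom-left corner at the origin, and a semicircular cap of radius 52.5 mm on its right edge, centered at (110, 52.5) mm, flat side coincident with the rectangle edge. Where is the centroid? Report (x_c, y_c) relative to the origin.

rectangular body: A = 110 × 105 = 11550.00, centroid at (55.00, 52.50).
semicircular end: A = ½π·52.5² = 4329.51, centroid at (132.28, 52.50).
ΣA = 15879.51 mm², ΣAx_c = 1207964.56 mm³, ΣAy_c = 833674.14 mm³.
x_c = 1207964.56/15879.51 = 76.07 mm; y_c = 833674.14/15879.51 = 52.50 mm.

x_c = 76.07 mm, y_c = 52.50 mm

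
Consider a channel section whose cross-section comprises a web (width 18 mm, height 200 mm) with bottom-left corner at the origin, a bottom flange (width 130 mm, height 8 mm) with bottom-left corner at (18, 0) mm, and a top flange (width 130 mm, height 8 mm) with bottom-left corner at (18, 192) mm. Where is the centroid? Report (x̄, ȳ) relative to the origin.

Part | A | x̄ᵢ | ȳᵢ | A·x̄ᵢ | A·ȳᵢ
web | 3600.00 | 9.00 | 100.00 | 32400.00 | 360000.00
bottom flange | 1040.00 | 83.00 | 4.00 | 86320.00 | 4160.00
top flange | 1040.00 | 83.00 | 196.00 | 86320.00 | 203840.00
Σ | 5680.00 |  |  | 205040.00 | 568000.00
x̄ = 205040.00 / 5680.00 = 36.10 mm
ȳ = 568000.00 / 5680.00 = 100.00 mm

x̄ = 36.10 mm, ȳ = 100.00 mm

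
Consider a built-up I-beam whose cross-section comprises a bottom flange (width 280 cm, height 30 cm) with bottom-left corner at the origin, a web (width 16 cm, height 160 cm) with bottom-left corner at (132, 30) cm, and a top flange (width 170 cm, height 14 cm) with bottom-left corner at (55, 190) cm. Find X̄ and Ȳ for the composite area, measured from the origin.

bottom flange: A = 280 × 30 = 8400.00, centroid at (140.00, 15.00).
web: A = 16 × 160 = 2560.00, centroid at (140.00, 110.00).
top flange: A = 170 × 14 = 2380.00, centroid at (140.00, 197.00).
ΣA = 13340.00 cm²
ΣAX̄ = (8400.00)(140.00) + (2560.00)(140.00) + (2380.00)(140.00) = 1867600.00 cm³
ΣAȲ = (8400.00)(15.00) + (2560.00)(110.00) + (2380.00)(197.00) = 876460.00 cm³
X̄ = 1867600.00 / 13340.00 = 140.00 cm
Ȳ = 876460.00 / 13340.00 = 65.70 cm

X̄ = 140.00 cm, Ȳ = 65.70 cm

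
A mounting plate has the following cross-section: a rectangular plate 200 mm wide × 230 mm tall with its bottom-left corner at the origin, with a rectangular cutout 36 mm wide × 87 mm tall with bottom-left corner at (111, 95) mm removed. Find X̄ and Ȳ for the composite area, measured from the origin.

Part | A | x̄ᵢ | ȳᵢ | A·x̄ᵢ | A·ȳᵢ
plate | 46000.00 | 100.00 | 115.00 | 4600000.00 | 5290000.00
hole | -3132.00 | 129.00 | 138.50 | -404028.00 | -433782.00
Σ | 42868.00 |  |  | 4195972.00 | 4856218.00
X̄ = 4195972.00 / 42868.00 = 97.88 mm
Ȳ = 4856218.00 / 42868.00 = 113.28 mm

X̄ = 97.88 mm, Ȳ = 113.28 mm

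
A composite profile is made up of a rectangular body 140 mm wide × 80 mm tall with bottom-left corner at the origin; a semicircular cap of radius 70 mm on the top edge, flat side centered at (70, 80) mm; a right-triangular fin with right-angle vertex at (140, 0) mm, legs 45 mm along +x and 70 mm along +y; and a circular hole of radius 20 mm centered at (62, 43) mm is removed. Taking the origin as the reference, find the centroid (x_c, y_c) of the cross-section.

x_c = 77.49 mm, y_c = 66.36 mm

rectangular body: A = 140 × 80 = 11200.00, centroid at (70.00, 40.00).
semicircular top: A = ½π·70² = 7696.90, centroid at (70.00, 109.71).
triangular fin: A = ½·45·70 = 1575.00, centroid at (155.00, 23.33).
hole: A = −π·20² = -1256.64, centroid at (62.00, 43.00).
ΣA = 19215.26 mm², ΣAx_c = 1488996.64 mm³, ΣAy_c = 1275133.43 mm³.
x_c = 1488996.64/19215.26 = 77.49 mm; y_c = 1275133.43/19215.26 = 66.36 mm.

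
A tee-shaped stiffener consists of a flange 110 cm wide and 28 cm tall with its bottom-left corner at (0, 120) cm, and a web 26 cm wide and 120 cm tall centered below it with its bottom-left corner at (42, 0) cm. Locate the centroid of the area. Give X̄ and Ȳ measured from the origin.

web: A = 26 × 120 = 3120.00, centroid at (55.00, 60.00).
flange: A = 110 × 28 = 3080.00, centroid at (55.00, 134.00).
ΣA = 6200.00 cm²
ΣAX̄ = (3120.00)(55.00) + (3080.00)(55.00) = 341000.00 cm³
ΣAȲ = (3120.00)(60.00) + (3080.00)(134.00) = 599920.00 cm³
X̄ = 341000.00 / 6200.00 = 55.00 cm
Ȳ = 599920.00 / 6200.00 = 96.76 cm

X̄ = 55.00 cm, Ȳ = 96.76 cm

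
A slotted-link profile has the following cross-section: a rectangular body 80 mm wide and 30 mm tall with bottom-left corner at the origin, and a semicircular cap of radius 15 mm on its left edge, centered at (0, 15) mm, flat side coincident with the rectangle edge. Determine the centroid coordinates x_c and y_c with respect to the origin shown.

x_c = 34.05 mm, y_c = 15.00 mm

rectangular body: A = 80 × 30 = 2400.00, centroid at (40.00, 15.00).
semicircular end: A = ½π·15² = 353.43, centroid at (-6.37, 15.00).
ΣA = 2753.43 mm², ΣAx_c = 93750.00 mm³, ΣAy_c = 41301.44 mm³.
x_c = 93750.00/2753.43 = 34.05 mm; y_c = 41301.44/2753.43 = 15.00 mm.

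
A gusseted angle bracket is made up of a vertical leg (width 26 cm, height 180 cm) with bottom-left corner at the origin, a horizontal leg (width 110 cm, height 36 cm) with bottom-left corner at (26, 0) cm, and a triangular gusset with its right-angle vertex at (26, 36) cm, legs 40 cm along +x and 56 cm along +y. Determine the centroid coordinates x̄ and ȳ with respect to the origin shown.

vertical leg: A = 26 × 180 = 4680.00, centroid at (13.00, 90.00).
horizontal leg: A = 110 × 36 = 3960.00, centroid at (81.00, 18.00).
gusset: A = ½·40·56 = 1120.00, centroid at (39.33, 54.67).
ΣA = 9760.00 cm², ΣAx̄ = 425653.33 cm³, ΣAȳ = 553706.67 cm³.
x̄ = 425653.33/9760.00 = 43.61 cm; ȳ = 553706.67/9760.00 = 56.73 cm.

x̄ = 43.61 cm, ȳ = 56.73 cm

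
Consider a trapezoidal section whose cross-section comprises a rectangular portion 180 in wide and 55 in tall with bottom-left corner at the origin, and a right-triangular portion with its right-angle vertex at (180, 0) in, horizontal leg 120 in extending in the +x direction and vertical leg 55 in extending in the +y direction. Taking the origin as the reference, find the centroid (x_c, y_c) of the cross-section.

Part | A | x̄ᵢ | ȳᵢ | A·x̄ᵢ | A·ȳᵢ
rectangular portion | 9900.00 | 90.00 | 27.50 | 891000.00 | 272250.00
triangular portion | 3300.00 | 220.00 | 18.33 | 726000.00 | 60500.00
Σ | 13200.00 |  |  | 1617000.00 | 332750.00
x_c = 1617000.00 / 13200.00 = 122.50 in
y_c = 332750.00 / 13200.00 = 25.21 in

x_c = 122.50 in, y_c = 25.21 in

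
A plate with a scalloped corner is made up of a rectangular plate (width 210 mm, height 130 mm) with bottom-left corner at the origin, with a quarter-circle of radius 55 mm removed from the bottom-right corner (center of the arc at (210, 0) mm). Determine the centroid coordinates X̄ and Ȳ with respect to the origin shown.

X̄ = 97.22 mm, Ȳ = 68.97 mm

plate: A = 210 × 130 = 27300.00, centroid at (105.00, 65.00).
removed quarter-circle: A = −¼π·55² = -2375.83, centroid at (186.66, 23.34).
ΣA = 24924.17 mm², ΣAX̄ = 2423034.15 mm³, ΣAȲ = 1719041.67 mm³.
X̄ = 2423034.15/24924.17 = 97.22 mm; Ȳ = 1719041.67/24924.17 = 68.97 mm.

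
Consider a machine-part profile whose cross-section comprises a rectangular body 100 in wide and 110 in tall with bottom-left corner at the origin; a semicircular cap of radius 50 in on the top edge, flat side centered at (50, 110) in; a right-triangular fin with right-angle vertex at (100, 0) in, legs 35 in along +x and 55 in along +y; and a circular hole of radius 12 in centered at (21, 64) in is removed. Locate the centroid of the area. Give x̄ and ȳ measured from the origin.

rectangular body: A = 100 × 110 = 11000.00, centroid at (50.00, 55.00).
semicircular top: A = ½π·50² = 3926.99, centroid at (50.00, 131.22).
triangular fin: A = ½·35·55 = 962.50, centroid at (111.67, 18.33).
hole: A = −π·12² = -452.39, centroid at (21.00, 64.00).
ΣA = 15437.10 in²
ΣAx̄ = (11000.00)(50.00) + (3926.99)(50.00) + (962.50)(111.67) + (-452.39)(21.00) = 844328.53 in³
ΣAȳ = (11000.00)(55.00) + (3926.99)(131.22) + (962.50)(18.33) + (-452.39)(64.00) = 1108995.24 in³
x̄ = 844328.53 / 15437.10 = 54.69 in
ȳ = 1108995.24 / 15437.10 = 71.84 in

x̄ = 54.69 in, ȳ = 71.84 in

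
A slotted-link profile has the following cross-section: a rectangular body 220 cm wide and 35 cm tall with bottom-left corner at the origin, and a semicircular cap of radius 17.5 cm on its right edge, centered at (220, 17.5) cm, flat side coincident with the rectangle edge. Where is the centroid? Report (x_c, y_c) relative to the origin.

x_c = 116.90 cm, y_c = 17.50 cm

rectangular body: A = 220 × 35 = 7700.00, centroid at (110.00, 17.50).
semicircular end: A = ½π·17.5² = 481.06, centroid at (227.43, 17.50).
ΣA = 8181.06 cm²
ΣAx_c = (7700.00)(110.00) + (481.06)(227.43) = 956405.32 cm³
ΣAy_c = (7700.00)(17.50) + (481.06)(17.50) = 143168.49 cm³
x_c = 956405.32 / 8181.06 = 116.90 cm
y_c = 143168.49 / 8181.06 = 17.50 cm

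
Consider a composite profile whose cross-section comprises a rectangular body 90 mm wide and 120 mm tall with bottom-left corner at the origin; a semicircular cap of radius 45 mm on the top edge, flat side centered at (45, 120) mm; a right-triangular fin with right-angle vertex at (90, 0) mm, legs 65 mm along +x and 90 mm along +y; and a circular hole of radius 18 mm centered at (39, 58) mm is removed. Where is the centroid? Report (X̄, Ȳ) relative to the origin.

Part | A | x̄ᵢ | ȳᵢ | A·x̄ᵢ | A·ȳᵢ
rectangular body | 10800.00 | 45.00 | 60.00 | 486000.00 | 648000.00
semicircular top | 3180.86 | 45.00 | 139.10 | 143138.82 | 442453.51
triangular fin | 2925.00 | 111.67 | 30.00 | 326625.00 | 87750.00
hole | -1017.88 | 39.00 | 58.00 | -39697.16 | -59036.81
Σ | 15887.99 |  |  | 916066.65 | 1119166.70
X̄ = 916066.65 / 15887.99 = 57.66 mm
Ȳ = 1119166.70 / 15887.99 = 70.44 mm

X̄ = 57.66 mm, Ȳ = 70.44 mm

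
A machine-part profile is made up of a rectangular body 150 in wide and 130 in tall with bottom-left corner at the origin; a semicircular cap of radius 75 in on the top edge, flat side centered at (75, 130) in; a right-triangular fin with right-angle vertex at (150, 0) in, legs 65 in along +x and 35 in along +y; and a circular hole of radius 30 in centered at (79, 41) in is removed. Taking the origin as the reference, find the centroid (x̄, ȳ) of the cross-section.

rectangular body: A = 150 × 130 = 19500.00, centroid at (75.00, 65.00).
semicircular top: A = ½π·75² = 8835.73, centroid at (75.00, 161.83).
triangular fin: A = ½·65·35 = 1137.50, centroid at (171.67, 11.67).
hole: A = −π·30² = -2827.43, centroid at (79.00, 41.00).
ΣA = 26645.80 in²
ΣAx̄ = (19500.00)(75.00) + (8835.73)(75.00) + (1137.50)(171.67) + (-2827.43)(79.00) = 2097083.30 in³
ΣAȳ = (19500.00)(65.00) + (8835.73)(161.83) + (1137.50)(11.67) + (-2827.43)(41.00) = 2594740.88 in³
x̄ = 2097083.30 / 26645.80 = 78.70 in
ȳ = 2594740.88 / 26645.80 = 97.38 in

x̄ = 78.70 in, ȳ = 97.38 in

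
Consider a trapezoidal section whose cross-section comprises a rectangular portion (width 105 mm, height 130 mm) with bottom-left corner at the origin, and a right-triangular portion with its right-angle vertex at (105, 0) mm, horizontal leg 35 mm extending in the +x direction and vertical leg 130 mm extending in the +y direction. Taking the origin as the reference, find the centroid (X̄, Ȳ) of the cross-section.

Part | A | x̄ᵢ | ȳᵢ | A·x̄ᵢ | A·ȳᵢ
rectangular portion | 13650.00 | 52.50 | 65.00 | 716625.00 | 887250.00
triangular portion | 2275.00 | 116.67 | 43.33 | 265416.67 | 98583.33
Σ | 15925.00 |  |  | 982041.67 | 985833.33
X̄ = 982041.67 / 15925.00 = 61.67 mm
Ȳ = 985833.33 / 15925.00 = 61.90 mm

X̄ = 61.67 mm, Ȳ = 61.90 mm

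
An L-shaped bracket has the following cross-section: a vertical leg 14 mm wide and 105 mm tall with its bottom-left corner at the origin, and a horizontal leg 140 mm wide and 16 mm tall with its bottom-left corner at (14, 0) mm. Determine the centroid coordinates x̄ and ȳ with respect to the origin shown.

x̄ = 53.49 mm, ȳ = 25.63 mm

Part | A | x̄ᵢ | ȳᵢ | A·x̄ᵢ | A·ȳᵢ
vertical leg | 1470.00 | 7.00 | 52.50 | 10290.00 | 77175.00
horizontal leg | 2240.00 | 84.00 | 8.00 | 188160.00 | 17920.00
Σ | 3710.00 |  |  | 198450.00 | 95095.00
x̄ = 198450.00 / 3710.00 = 53.49 mm
ȳ = 95095.00 / 3710.00 = 25.63 mm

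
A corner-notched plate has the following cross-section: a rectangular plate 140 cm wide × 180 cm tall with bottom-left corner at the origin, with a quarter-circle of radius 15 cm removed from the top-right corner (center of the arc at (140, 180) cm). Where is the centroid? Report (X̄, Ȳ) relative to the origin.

plate: A = 140 × 180 = 25200.00, centroid at (70.00, 90.00).
removed quarter-circle: A = −¼π·15² = -176.71, centroid at (133.63, 173.63).
ΣA = 25023.29 cm², ΣAX̄ = 1740384.96 cm³, ΣAȲ = 2237316.37 cm³.
X̄ = 1740384.96/25023.29 = 69.55 cm; Ȳ = 2237316.37/25023.29 = 89.41 cm.

X̄ = 69.55 cm, Ȳ = 89.41 cm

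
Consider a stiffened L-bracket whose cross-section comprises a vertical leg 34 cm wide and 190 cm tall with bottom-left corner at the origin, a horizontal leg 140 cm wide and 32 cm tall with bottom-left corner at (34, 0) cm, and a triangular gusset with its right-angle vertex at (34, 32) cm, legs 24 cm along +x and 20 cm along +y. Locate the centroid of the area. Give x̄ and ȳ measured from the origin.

vertical leg: A = 34 × 190 = 6460.00, centroid at (17.00, 95.00).
horizontal leg: A = 140 × 32 = 4480.00, centroid at (104.00, 16.00).
gusset: A = ½·24·20 = 240.00, centroid at (42.00, 38.67).
ΣA = 11180.00 cm², ΣAx̄ = 585820.00 cm³, ΣAȳ = 694660.00 cm³.
x̄ = 585820.00/11180.00 = 52.40 cm; ȳ = 694660.00/11180.00 = 62.13 cm.

x̄ = 52.40 cm, ȳ = 62.13 cm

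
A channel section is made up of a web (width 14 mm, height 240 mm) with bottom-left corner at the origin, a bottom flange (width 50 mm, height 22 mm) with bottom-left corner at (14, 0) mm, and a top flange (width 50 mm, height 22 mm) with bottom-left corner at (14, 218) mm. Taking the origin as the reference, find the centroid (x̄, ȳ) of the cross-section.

x̄ = 19.66 mm, ȳ = 120.00 mm

Part | A | x̄ᵢ | ȳᵢ | A·x̄ᵢ | A·ȳᵢ
web | 3360.00 | 7.00 | 120.00 | 23520.00 | 403200.00
bottom flange | 1100.00 | 39.00 | 11.00 | 42900.00 | 12100.00
top flange | 1100.00 | 39.00 | 229.00 | 42900.00 | 251900.00
Σ | 5560.00 |  |  | 109320.00 | 667200.00
x̄ = 109320.00 / 5560.00 = 19.66 mm
ȳ = 667200.00 / 5560.00 = 120.00 mm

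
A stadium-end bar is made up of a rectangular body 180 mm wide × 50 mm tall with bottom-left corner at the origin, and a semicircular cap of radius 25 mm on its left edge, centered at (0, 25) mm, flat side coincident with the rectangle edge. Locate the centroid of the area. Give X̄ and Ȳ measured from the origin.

rectangular body: A = 180 × 50 = 9000.00, centroid at (90.00, 25.00).
semicircular end: A = ½π·25² = 981.75, centroid at (-10.61, 25.00).
ΣA = 9981.75 mm², ΣAX̄ = 799583.33 mm³, ΣAȲ = 249543.69 mm³.
X̄ = 799583.33/9981.75 = 80.10 mm; Ȳ = 249543.69/9981.75 = 25.00 mm.

X̄ = 80.10 mm, Ȳ = 25.00 mm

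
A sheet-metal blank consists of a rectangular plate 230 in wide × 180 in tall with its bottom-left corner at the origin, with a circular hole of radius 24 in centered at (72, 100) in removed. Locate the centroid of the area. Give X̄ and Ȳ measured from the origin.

X̄ = 116.97 in, Ȳ = 89.54 in

plate: A = 230 × 180 = 41400.00, centroid at (115.00, 90.00).
hole: A = −π·24² = -1809.56, centroid at (72.00, 100.00).
ΣA = 39590.44 in², ΣAX̄ = 4630711.87 in³, ΣAȲ = 3545044.26 in³.
X̄ = 4630711.87/39590.44 = 116.97 in; Ȳ = 3545044.26/39590.44 = 89.54 in.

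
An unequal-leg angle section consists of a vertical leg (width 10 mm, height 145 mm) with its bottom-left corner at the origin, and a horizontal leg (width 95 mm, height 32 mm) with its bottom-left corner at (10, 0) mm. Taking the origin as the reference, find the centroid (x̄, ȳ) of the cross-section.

x̄ = 40.55 mm, ȳ = 34.25 mm

vertical leg: A = 10 × 145 = 1450.00, centroid at (5.00, 72.50).
horizontal leg: A = 95 × 32 = 3040.00, centroid at (57.50, 16.00).
ΣA = 4490.00 mm²
ΣAx̄ = (1450.00)(5.00) + (3040.00)(57.50) = 182050.00 mm³
ΣAȳ = (1450.00)(72.50) + (3040.00)(16.00) = 153765.00 mm³
x̄ = 182050.00 / 4490.00 = 40.55 mm
ȳ = 153765.00 / 4490.00 = 34.25 mm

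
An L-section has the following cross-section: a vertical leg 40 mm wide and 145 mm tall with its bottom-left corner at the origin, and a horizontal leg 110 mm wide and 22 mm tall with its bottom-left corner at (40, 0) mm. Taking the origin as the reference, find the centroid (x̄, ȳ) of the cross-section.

vertical leg: A = 40 × 145 = 5800.00, centroid at (20.00, 72.50).
horizontal leg: A = 110 × 22 = 2420.00, centroid at (95.00, 11.00).
ΣA = 8220.00 mm²
ΣAx̄ = (5800.00)(20.00) + (2420.00)(95.00) = 345900.00 mm³
ΣAȳ = (5800.00)(72.50) + (2420.00)(11.00) = 447120.00 mm³
x̄ = 345900.00 / 8220.00 = 42.08 mm
ȳ = 447120.00 / 8220.00 = 54.39 mm

x̄ = 42.08 mm, ȳ = 54.39 mm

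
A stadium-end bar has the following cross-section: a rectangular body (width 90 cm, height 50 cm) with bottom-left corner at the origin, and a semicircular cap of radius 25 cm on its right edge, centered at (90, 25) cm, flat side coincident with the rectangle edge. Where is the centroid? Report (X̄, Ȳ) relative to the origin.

Part | A | x̄ᵢ | ȳᵢ | A·x̄ᵢ | A·ȳᵢ
rectangular body | 4500.00 | 45.00 | 25.00 | 202500.00 | 112500.00
semicircular end | 981.75 | 100.61 | 25.00 | 98773.96 | 24543.69
Σ | 5481.75 |  |  | 301273.96 | 137043.69
X̄ = 301273.96 / 5481.75 = 54.96 cm
Ȳ = 137043.69 / 5481.75 = 25.00 cm

X̄ = 54.96 cm, Ȳ = 25.00 cm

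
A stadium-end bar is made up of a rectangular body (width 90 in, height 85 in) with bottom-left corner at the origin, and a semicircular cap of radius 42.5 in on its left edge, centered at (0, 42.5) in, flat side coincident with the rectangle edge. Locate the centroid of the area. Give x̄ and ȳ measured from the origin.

x̄ = 27.95 in, ȳ = 42.50 in

Part | A | x̄ᵢ | ȳᵢ | A·x̄ᵢ | A·ȳᵢ
rectangular body | 7650.00 | 45.00 | 42.50 | 344250.00 | 325125.00
semicircular end | 2837.25 | -18.04 | 42.50 | -51177.08 | 120583.16
Σ | 10487.25 |  |  | 293072.92 | 445708.16
x̄ = 293072.92 / 10487.25 = 27.95 in
ȳ = 445708.16 / 10487.25 = 42.50 in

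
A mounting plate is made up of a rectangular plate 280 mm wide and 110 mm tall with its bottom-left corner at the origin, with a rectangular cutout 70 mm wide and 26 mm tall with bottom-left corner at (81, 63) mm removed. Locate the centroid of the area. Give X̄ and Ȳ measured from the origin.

X̄ = 141.51 mm, Ȳ = 53.68 mm

plate: A = 280 × 110 = 30800.00, centroid at (140.00, 55.00).
hole: A = −(70 × 26) = -1820.00, centroid at (116.00, 76.00).
ΣA = 28980.00 mm²
ΣAX̄ = (30800.00)(140.00) + (-1820.00)(116.00) = 4100880.00 mm³
ΣAȲ = (30800.00)(55.00) + (-1820.00)(76.00) = 1555680.00 mm³
X̄ = 4100880.00 / 28980.00 = 141.51 mm
Ȳ = 1555680.00 / 28980.00 = 53.68 mm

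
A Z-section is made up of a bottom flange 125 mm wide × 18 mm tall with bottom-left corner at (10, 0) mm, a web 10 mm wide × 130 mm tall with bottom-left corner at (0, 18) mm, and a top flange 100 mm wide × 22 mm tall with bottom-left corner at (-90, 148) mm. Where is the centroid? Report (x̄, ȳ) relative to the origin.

x̄ = 14.20 mm, ȳ = 83.12 mm

Part | A | x̄ᵢ | ȳᵢ | A·x̄ᵢ | A·ȳᵢ
bottom flange | 2250.00 | 72.50 | 9.00 | 163125.00 | 20250.00
web | 1300.00 | 5.00 | 83.00 | 6500.00 | 107900.00
top flange | 2200.00 | -40.00 | 159.00 | -88000.00 | 349800.00
Σ | 5750.00 |  |  | 81625.00 | 477950.00
x̄ = 81625.00 / 5750.00 = 14.20 mm
ȳ = 477950.00 / 5750.00 = 83.12 mm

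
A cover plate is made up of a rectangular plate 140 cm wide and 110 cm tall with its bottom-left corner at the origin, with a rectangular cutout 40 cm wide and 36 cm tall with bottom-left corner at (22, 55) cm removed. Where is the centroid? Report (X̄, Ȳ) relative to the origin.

X̄ = 72.89 cm, Ȳ = 53.14 cm

Part | A | x̄ᵢ | ȳᵢ | A·x̄ᵢ | A·ȳᵢ
plate | 15400.00 | 70.00 | 55.00 | 1078000.00 | 847000.00
hole | -1440.00 | 42.00 | 73.00 | -60480.00 | -105120.00
Σ | 13960.00 |  |  | 1017520.00 | 741880.00
X̄ = 1017520.00 / 13960.00 = 72.89 cm
Ȳ = 741880.00 / 13960.00 = 53.14 cm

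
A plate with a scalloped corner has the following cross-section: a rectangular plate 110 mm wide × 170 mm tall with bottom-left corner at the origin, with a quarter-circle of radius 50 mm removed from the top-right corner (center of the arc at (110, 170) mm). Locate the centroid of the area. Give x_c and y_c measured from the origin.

Part | A | x̄ᵢ | ȳᵢ | A·x̄ᵢ | A·ȳᵢ
plate | 18700.00 | 55.00 | 85.00 | 1028500.00 | 1589500.00
removed quarter-circle | -1963.50 | 88.78 | 148.78 | -174317.83 | -292127.55
Σ | 16736.50 |  |  | 854182.17 | 1297372.45
x_c = 854182.17 / 16736.50 = 51.04 mm
y_c = 1297372.45 / 16736.50 = 77.52 mm

x_c = 51.04 mm, y_c = 77.52 mm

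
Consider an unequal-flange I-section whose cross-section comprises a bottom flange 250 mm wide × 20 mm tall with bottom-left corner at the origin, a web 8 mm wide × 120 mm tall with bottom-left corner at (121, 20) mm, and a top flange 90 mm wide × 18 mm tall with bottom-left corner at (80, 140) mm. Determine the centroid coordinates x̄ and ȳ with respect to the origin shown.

x̄ = 125.00 mm, ȳ = 48.57 mm

Part | A | x̄ᵢ | ȳᵢ | A·x̄ᵢ | A·ȳᵢ
bottom flange | 5000.00 | 125.00 | 10.00 | 625000.00 | 50000.00
web | 960.00 | 125.00 | 80.00 | 120000.00 | 76800.00
top flange | 1620.00 | 125.00 | 149.00 | 202500.00 | 241380.00
Σ | 7580.00 |  |  | 947500.00 | 368180.00
x̄ = 947500.00 / 7580.00 = 125.00 mm
ȳ = 368180.00 / 7580.00 = 48.57 mm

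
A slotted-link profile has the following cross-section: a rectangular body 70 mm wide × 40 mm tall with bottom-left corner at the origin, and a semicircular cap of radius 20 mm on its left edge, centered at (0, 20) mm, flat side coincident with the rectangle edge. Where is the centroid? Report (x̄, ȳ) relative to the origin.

rectangular body: A = 70 × 40 = 2800.00, centroid at (35.00, 20.00).
semicircular end: A = ½π·20² = 628.32, centroid at (-8.49, 20.00).
ΣA = 3428.32 mm², ΣAx̄ = 92666.67 mm³, ΣAȳ = 68566.37 mm³.
x̄ = 92666.67/3428.32 = 27.03 mm; ȳ = 68566.37/3428.32 = 20.00 mm.

x̄ = 27.03 mm, ȳ = 20.00 mm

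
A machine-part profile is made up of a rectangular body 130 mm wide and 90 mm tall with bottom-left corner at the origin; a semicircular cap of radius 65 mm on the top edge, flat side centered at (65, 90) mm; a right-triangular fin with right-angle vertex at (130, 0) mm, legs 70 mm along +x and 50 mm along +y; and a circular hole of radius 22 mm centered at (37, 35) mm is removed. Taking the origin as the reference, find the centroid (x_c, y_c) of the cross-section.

rectangular body: A = 130 × 90 = 11700.00, centroid at (65.00, 45.00).
semicircular top: A = ½π·65² = 6636.61, centroid at (65.00, 117.59).
triangular fin: A = ½·70·50 = 1750.00, centroid at (153.33, 16.67).
hole: A = −π·22² = -1520.53, centroid at (37.00, 35.00).
ΣA = 18566.08 mm², ΣAx_c = 1403953.63 mm³, ΣAy_c = 1282826.72 mm³.
x_c = 1403953.63/18566.08 = 75.62 mm; y_c = 1282826.72/18566.08 = 69.10 mm.

x_c = 75.62 mm, y_c = 69.10 mm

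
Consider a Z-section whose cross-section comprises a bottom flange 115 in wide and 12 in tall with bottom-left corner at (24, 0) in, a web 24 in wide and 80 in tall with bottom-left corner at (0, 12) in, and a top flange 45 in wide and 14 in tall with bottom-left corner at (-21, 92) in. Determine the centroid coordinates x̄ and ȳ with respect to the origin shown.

x̄ = 34.72 in, ȳ = 43.38 in

bottom flange: A = 115 × 12 = 1380.00, centroid at (81.50, 6.00).
web: A = 24 × 80 = 1920.00, centroid at (12.00, 52.00).
top flange: A = 45 × 14 = 630.00, centroid at (1.50, 99.00).
ΣA = 3930.00 in², ΣAx̄ = 136455.00 in³, ΣAȳ = 170490.00 in³.
x̄ = 136455.00/3930.00 = 34.72 in; ȳ = 170490.00/3930.00 = 43.38 in.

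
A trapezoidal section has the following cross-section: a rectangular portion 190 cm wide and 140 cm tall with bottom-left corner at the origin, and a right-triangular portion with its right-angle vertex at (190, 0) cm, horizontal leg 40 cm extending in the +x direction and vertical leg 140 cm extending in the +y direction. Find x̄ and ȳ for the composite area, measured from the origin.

x̄ = 105.32 cm, ȳ = 67.78 cm

rectangular portion: A = 190 × 140 = 26600.00, centroid at (95.00, 70.00).
triangular portion: A = ½·40·140 = 2800.00, centroid at (203.33, 46.67).
ΣA = 29400.00 cm², ΣAx̄ = 3096333.33 cm³, ΣAȳ = 1992666.67 cm³.
x̄ = 3096333.33/29400.00 = 105.32 cm; ȳ = 1992666.67/29400.00 = 67.78 cm.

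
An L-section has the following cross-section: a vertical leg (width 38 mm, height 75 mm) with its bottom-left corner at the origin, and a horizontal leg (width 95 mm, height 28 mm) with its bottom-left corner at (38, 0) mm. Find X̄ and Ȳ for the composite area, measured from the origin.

X̄ = 51.10 mm, Ȳ = 26.16 mm

vertical leg: A = 38 × 75 = 2850.00, centroid at (19.00, 37.50).
horizontal leg: A = 95 × 28 = 2660.00, centroid at (85.50, 14.00).
ΣA = 5510.00 mm²
ΣAX̄ = (2850.00)(19.00) + (2660.00)(85.50) = 281580.00 mm³
ΣAȲ = (2850.00)(37.50) + (2660.00)(14.00) = 144115.00 mm³
X̄ = 281580.00 / 5510.00 = 51.10 mm
Ȳ = 144115.00 / 5510.00 = 26.16 mm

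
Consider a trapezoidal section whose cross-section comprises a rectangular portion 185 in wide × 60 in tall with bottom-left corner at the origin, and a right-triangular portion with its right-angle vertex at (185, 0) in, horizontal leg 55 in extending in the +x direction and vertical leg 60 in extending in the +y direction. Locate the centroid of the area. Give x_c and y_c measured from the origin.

Part | A | x̄ᵢ | ȳᵢ | A·x̄ᵢ | A·ȳᵢ
rectangular portion | 11100.00 | 92.50 | 30.00 | 1026750.00 | 333000.00
triangular portion | 1650.00 | 203.33 | 20.00 | 335500.00 | 33000.00
Σ | 12750.00 |  |  | 1362250.00 | 366000.00
x_c = 1362250.00 / 12750.00 = 106.84 in
y_c = 366000.00 / 12750.00 = 28.71 in

x_c = 106.84 in, y_c = 28.71 in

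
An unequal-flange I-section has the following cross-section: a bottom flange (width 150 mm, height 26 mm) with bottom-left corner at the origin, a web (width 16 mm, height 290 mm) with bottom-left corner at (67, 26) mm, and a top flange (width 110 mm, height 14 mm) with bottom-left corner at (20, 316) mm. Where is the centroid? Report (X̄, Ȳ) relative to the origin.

Part | A | x̄ᵢ | ȳᵢ | A·x̄ᵢ | A·ȳᵢ
bottom flange | 3900.00 | 75.00 | 13.00 | 292500.00 | 50700.00
web | 4640.00 | 75.00 | 171.00 | 348000.00 | 793440.00
top flange | 1540.00 | 75.00 | 323.00 | 115500.00 | 497420.00
Σ | 10080.00 |  |  | 756000.00 | 1341560.00
X̄ = 756000.00 / 10080.00 = 75.00 mm
Ȳ = 1341560.00 / 10080.00 = 133.09 mm

X̄ = 75.00 mm, Ȳ = 133.09 mm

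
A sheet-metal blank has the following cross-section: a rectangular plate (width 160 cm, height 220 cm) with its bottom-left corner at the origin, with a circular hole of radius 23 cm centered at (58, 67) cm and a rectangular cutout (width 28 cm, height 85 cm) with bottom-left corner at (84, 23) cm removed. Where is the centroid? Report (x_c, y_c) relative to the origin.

x_c = 79.80 cm, y_c = 115.69 cm

Part | A | x̄ᵢ | ȳᵢ | A·x̄ᵢ | A·ȳᵢ
plate | 35200.00 | 80.00 | 110.00 | 2816000.00 | 3872000.00
hole 1 | -1661.90 | 58.00 | 67.00 | -96390.35 | -111347.47
hole 2 | -2380.00 | 98.00 | 65.50 | -233240.00 | -155890.00
Σ | 31158.10 |  |  | 2486369.65 | 3604762.53
x_c = 2486369.65 / 31158.10 = 79.80 cm
y_c = 3604762.53 / 31158.10 = 115.69 cm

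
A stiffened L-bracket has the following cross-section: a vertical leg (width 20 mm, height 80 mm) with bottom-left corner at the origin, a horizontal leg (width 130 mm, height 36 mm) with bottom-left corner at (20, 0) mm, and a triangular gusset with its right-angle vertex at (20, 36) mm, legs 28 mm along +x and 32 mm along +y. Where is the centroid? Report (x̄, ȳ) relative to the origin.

x̄ = 63.46 mm, ȳ = 25.14 mm

vertical leg: A = 20 × 80 = 1600.00, centroid at (10.00, 40.00).
horizontal leg: A = 130 × 36 = 4680.00, centroid at (85.00, 18.00).
gusset: A = ½·28·32 = 448.00, centroid at (29.33, 46.67).
ΣA = 6728.00 mm², ΣAx̄ = 426941.33 mm³, ΣAȳ = 169146.67 mm³.
x̄ = 426941.33/6728.00 = 63.46 mm; ȳ = 169146.67/6728.00 = 25.14 mm.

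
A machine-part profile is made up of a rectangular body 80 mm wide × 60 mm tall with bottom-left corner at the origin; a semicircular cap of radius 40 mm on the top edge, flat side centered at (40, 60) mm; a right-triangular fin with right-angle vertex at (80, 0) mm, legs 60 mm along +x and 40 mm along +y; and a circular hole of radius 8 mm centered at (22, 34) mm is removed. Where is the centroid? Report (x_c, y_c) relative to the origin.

x_c = 49.10 mm, y_c = 41.70 mm

Part | A | x̄ᵢ | ȳᵢ | A·x̄ᵢ | A·ȳᵢ
rectangular body | 4800.00 | 40.00 | 30.00 | 192000.00 | 144000.00
semicircular top | 2513.27 | 40.00 | 76.98 | 100530.96 | 193463.11
triangular fin | 1200.00 | 100.00 | 13.33 | 120000.00 | 16000.00
hole | -201.06 | 22.00 | 34.00 | -4423.36 | -6836.11
Σ | 8312.21 |  |  | 408107.60 | 346627.01
x_c = 408107.60 / 8312.21 = 49.10 mm
y_c = 346627.01 / 8312.21 = 41.70 mm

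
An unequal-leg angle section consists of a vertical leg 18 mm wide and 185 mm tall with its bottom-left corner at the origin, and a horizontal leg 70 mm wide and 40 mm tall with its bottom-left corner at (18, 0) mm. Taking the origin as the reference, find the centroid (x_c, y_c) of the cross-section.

vertical leg: A = 18 × 185 = 3330.00, centroid at (9.00, 92.50).
horizontal leg: A = 70 × 40 = 2800.00, centroid at (53.00, 20.00).
ΣA = 6130.00 mm², ΣAx_c = 178370.00 mm³, ΣAy_c = 364025.00 mm³.
x_c = 178370.00/6130.00 = 29.10 mm; y_c = 364025.00/6130.00 = 59.38 mm.

x_c = 29.10 mm, y_c = 59.38 mm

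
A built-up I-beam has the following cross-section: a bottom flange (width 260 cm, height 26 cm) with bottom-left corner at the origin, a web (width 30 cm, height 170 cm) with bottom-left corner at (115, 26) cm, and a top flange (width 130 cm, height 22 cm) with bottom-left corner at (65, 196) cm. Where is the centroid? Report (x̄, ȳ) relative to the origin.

bottom flange: A = 260 × 26 = 6760.00, centroid at (130.00, 13.00).
web: A = 30 × 170 = 5100.00, centroid at (130.00, 111.00).
top flange: A = 130 × 22 = 2860.00, centroid at (130.00, 207.00).
ΣA = 14720.00 cm²
ΣAx̄ = (6760.00)(130.00) + (5100.00)(130.00) + (2860.00)(130.00) = 1913600.00 cm³
ΣAȳ = (6760.00)(13.00) + (5100.00)(111.00) + (2860.00)(207.00) = 1246000.00 cm³
x̄ = 1913600.00 / 14720.00 = 130.00 cm
ȳ = 1246000.00 / 14720.00 = 84.65 cm

x̄ = 130.00 cm, ȳ = 84.65 cm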